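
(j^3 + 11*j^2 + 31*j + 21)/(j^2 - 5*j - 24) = (j^2 + 8*j + 7)/(j - 8)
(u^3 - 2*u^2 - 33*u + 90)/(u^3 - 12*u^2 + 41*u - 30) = (u^2 + 3*u - 18)/(u^2 - 7*u + 6)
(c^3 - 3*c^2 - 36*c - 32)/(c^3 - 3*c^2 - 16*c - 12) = (c^2 - 4*c - 32)/(c^2 - 4*c - 12)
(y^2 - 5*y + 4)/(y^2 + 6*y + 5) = (y^2 - 5*y + 4)/(y^2 + 6*y + 5)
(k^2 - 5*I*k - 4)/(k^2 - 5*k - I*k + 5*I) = (k - 4*I)/(k - 5)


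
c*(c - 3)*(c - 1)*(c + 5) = c^4 + c^3 - 17*c^2 + 15*c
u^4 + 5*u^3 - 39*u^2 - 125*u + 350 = (u - 5)*(u - 2)*(u + 5)*(u + 7)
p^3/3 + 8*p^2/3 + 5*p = p*(p/3 + 1)*(p + 5)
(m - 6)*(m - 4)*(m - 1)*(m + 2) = m^4 - 9*m^3 + 12*m^2 + 44*m - 48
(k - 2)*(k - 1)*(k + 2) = k^3 - k^2 - 4*k + 4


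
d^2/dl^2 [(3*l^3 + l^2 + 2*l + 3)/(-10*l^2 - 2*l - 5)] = 14*(-6*l^3 - 120*l^2 - 15*l + 19)/(1000*l^6 + 600*l^5 + 1620*l^4 + 608*l^3 + 810*l^2 + 150*l + 125)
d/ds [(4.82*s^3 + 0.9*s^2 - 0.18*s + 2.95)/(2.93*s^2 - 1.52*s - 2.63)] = (14.1226*s^4 - 14.6528*s^3 - 38.8704*s^2 - 22.021*s + 4.9574)/(8.5849*s^4 - 8.9072*s^3 - 13.1014*s^2 + 7.9952*s + 6.9169)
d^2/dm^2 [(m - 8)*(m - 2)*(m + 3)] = 6*m - 14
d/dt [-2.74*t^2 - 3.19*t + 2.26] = -5.48*t - 3.19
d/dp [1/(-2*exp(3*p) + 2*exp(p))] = (3*exp(2*p) - 1)*exp(-p)/(2*(1 - exp(2*p))^2)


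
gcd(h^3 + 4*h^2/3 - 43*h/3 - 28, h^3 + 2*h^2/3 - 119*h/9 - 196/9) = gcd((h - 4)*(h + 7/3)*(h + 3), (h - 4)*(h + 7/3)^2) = h^2 - 5*h/3 - 28/3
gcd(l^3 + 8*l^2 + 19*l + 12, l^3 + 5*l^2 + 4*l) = l^2 + 5*l + 4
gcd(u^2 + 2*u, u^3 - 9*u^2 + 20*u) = u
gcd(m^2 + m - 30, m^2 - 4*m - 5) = m - 5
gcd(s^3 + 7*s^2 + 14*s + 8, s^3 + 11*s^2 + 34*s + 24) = s^2 + 5*s + 4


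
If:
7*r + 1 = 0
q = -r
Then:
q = 1/7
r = -1/7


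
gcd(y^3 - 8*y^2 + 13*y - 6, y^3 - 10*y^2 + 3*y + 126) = y - 6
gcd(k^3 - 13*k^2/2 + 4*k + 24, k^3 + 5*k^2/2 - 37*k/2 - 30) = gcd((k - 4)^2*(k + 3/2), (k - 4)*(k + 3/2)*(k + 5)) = k^2 - 5*k/2 - 6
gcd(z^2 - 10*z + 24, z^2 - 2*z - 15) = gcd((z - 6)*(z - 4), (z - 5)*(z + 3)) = 1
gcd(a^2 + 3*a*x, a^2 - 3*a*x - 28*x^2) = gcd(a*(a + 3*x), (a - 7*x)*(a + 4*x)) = 1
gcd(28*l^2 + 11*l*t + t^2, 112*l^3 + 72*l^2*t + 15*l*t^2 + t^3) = 28*l^2 + 11*l*t + t^2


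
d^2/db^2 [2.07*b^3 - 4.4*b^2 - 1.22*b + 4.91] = 12.42*b - 8.8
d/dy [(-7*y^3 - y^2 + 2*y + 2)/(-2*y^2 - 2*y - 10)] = (7*y^4 + 14*y^3 + 108*y^2 + 14*y - 8)/(2*(y^4 + 2*y^3 + 11*y^2 + 10*y + 25))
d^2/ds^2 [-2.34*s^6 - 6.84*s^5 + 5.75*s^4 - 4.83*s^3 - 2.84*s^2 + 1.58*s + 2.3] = -70.2*s^4 - 136.8*s^3 + 69.0*s^2 - 28.98*s - 5.68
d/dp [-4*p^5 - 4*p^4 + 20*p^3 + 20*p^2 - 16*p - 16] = -20*p^4 - 16*p^3 + 60*p^2 + 40*p - 16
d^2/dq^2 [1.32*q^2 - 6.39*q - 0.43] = 2.64000000000000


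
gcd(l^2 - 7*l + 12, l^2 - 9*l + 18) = l - 3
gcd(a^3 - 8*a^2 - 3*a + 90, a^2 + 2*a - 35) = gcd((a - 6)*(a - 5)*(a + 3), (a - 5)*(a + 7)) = a - 5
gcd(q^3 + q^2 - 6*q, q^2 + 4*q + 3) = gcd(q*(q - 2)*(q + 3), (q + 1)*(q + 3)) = q + 3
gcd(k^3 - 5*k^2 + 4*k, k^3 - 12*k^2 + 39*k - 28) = k^2 - 5*k + 4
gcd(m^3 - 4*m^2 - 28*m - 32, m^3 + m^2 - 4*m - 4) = m + 2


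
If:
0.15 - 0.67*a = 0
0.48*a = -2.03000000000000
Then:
No Solution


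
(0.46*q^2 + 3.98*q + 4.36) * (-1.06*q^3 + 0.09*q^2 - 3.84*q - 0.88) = -0.4876*q^5 - 4.1774*q^4 - 6.0298*q^3 - 15.2956*q^2 - 20.2448*q - 3.8368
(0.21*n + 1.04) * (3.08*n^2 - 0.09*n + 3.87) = 0.6468*n^3 + 3.1843*n^2 + 0.7191*n + 4.0248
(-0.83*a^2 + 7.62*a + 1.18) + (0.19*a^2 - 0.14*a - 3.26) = -0.64*a^2 + 7.48*a - 2.08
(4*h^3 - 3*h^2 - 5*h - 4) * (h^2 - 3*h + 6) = 4*h^5 - 15*h^4 + 28*h^3 - 7*h^2 - 18*h - 24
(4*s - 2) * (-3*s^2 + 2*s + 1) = -12*s^3 + 14*s^2 - 2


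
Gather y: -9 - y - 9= -y - 18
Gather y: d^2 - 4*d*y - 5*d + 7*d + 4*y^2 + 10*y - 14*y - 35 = d^2 + 2*d + 4*y^2 + y*(-4*d - 4) - 35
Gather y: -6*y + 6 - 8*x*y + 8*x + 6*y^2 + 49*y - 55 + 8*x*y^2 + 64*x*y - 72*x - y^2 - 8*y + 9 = -64*x + y^2*(8*x + 5) + y*(56*x + 35) - 40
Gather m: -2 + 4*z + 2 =4*z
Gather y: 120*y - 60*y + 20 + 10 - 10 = 60*y + 20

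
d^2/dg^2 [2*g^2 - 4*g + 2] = 4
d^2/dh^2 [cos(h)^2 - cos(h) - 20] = cos(h) - 2*cos(2*h)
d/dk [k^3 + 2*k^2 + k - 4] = 3*k^2 + 4*k + 1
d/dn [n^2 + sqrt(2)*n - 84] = 2*n + sqrt(2)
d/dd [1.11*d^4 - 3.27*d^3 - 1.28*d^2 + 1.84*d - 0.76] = 4.44*d^3 - 9.81*d^2 - 2.56*d + 1.84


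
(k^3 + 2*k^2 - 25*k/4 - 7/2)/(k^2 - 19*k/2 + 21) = (4*k^3 + 8*k^2 - 25*k - 14)/(2*(2*k^2 - 19*k + 42))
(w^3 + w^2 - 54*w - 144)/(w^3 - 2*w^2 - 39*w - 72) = (w + 6)/(w + 3)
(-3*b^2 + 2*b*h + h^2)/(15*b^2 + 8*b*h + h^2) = (-b + h)/(5*b + h)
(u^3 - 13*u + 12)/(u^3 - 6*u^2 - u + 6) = (u^2 + u - 12)/(u^2 - 5*u - 6)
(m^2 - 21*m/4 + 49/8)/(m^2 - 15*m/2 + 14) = (m - 7/4)/(m - 4)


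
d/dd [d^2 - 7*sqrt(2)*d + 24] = 2*d - 7*sqrt(2)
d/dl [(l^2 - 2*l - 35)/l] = 1 + 35/l^2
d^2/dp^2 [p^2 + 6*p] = 2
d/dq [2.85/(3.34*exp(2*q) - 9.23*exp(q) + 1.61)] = (26.3055 - 19.038*exp(q))*exp(q)/(3.34*exp(2*q) - 9.23*exp(q) + 1.61)^2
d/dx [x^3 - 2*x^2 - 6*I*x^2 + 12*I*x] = 3*x^2 - 4*x - 12*I*x + 12*I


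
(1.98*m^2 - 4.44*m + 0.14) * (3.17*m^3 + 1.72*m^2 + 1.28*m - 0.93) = 6.2766*m^5 - 10.6692*m^4 - 4.6586*m^3 - 7.2838*m^2 + 4.3084*m - 0.1302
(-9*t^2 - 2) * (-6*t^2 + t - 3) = 54*t^4 - 9*t^3 + 39*t^2 - 2*t + 6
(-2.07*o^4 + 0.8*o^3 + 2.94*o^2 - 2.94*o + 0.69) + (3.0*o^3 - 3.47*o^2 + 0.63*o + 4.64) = -2.07*o^4 + 3.8*o^3 - 0.53*o^2 - 2.31*o + 5.33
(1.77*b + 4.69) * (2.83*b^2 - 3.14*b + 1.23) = 5.0091*b^3 + 7.7149*b^2 - 12.5495*b + 5.7687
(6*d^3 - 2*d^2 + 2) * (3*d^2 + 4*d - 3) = 18*d^5 + 18*d^4 - 26*d^3 + 12*d^2 + 8*d - 6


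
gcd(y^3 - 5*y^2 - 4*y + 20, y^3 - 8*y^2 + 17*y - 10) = y^2 - 7*y + 10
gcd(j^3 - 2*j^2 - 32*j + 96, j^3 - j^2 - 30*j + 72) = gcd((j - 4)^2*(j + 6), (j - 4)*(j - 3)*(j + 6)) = j^2 + 2*j - 24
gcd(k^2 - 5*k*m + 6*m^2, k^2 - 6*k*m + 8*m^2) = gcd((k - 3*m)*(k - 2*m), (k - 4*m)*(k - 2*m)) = k - 2*m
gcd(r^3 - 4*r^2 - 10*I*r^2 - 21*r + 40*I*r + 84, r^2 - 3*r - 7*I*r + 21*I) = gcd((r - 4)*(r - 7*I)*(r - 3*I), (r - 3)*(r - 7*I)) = r - 7*I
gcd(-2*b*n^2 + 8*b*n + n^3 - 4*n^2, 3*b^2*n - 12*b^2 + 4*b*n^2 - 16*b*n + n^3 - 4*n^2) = n - 4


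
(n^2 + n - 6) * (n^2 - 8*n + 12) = n^4 - 7*n^3 - 2*n^2 + 60*n - 72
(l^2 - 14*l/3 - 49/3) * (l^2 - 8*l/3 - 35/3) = l^4 - 22*l^3/3 - 140*l^2/9 + 98*l + 1715/9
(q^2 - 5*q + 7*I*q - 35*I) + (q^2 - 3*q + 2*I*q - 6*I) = 2*q^2 - 8*q + 9*I*q - 41*I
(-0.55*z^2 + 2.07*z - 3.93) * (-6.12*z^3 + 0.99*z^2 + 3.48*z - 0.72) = 3.366*z^5 - 13.2129*z^4 + 24.1869*z^3 + 3.7089*z^2 - 15.1668*z + 2.8296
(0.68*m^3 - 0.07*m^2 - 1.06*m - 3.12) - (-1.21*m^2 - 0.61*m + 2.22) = 0.68*m^3 + 1.14*m^2 - 0.45*m - 5.34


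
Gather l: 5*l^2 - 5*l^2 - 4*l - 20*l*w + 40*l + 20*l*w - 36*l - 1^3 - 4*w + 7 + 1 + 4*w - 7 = 0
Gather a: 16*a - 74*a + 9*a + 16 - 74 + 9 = -49*a - 49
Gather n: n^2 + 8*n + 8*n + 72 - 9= n^2 + 16*n + 63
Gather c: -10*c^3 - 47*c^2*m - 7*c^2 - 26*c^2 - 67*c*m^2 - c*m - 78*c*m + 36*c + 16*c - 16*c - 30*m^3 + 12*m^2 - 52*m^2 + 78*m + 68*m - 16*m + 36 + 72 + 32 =-10*c^3 + c^2*(-47*m - 33) + c*(-67*m^2 - 79*m + 36) - 30*m^3 - 40*m^2 + 130*m + 140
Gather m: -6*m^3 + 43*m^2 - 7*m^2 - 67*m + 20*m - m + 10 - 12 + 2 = -6*m^3 + 36*m^2 - 48*m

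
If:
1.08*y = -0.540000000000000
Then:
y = -0.50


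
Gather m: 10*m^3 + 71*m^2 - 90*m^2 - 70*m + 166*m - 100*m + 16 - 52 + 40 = 10*m^3 - 19*m^2 - 4*m + 4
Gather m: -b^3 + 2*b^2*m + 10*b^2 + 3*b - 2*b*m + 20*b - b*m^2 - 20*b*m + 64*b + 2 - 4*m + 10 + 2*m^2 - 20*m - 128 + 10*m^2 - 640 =-b^3 + 10*b^2 + 87*b + m^2*(12 - b) + m*(2*b^2 - 22*b - 24) - 756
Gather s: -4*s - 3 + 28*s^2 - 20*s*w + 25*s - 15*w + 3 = 28*s^2 + s*(21 - 20*w) - 15*w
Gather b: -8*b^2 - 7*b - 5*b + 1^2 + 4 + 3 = -8*b^2 - 12*b + 8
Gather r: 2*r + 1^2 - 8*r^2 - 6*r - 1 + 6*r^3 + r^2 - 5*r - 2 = 6*r^3 - 7*r^2 - 9*r - 2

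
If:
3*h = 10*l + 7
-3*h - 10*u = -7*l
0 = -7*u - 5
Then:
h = 157/63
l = 1/21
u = -5/7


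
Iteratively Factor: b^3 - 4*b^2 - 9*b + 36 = (b - 3)*(b^2 - b - 12) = (b - 4)*(b - 3)*(b + 3)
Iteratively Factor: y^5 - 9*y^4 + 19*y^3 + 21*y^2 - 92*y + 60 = (y - 1)*(y^4 - 8*y^3 + 11*y^2 + 32*y - 60) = (y - 3)*(y - 1)*(y^3 - 5*y^2 - 4*y + 20) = (y - 5)*(y - 3)*(y - 1)*(y^2 - 4) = (y - 5)*(y - 3)*(y - 2)*(y - 1)*(y + 2)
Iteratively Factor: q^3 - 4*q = (q + 2)*(q^2 - 2*q) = (q - 2)*(q + 2)*(q)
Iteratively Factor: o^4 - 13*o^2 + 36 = (o + 2)*(o^3 - 2*o^2 - 9*o + 18) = (o - 3)*(o + 2)*(o^2 + o - 6) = (o - 3)*(o + 2)*(o + 3)*(o - 2)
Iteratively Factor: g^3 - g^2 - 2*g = (g)*(g^2 - g - 2) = g*(g + 1)*(g - 2)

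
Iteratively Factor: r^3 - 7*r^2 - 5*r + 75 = (r - 5)*(r^2 - 2*r - 15) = (r - 5)*(r + 3)*(r - 5)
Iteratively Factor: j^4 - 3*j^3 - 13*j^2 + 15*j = (j - 1)*(j^3 - 2*j^2 - 15*j) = j*(j - 1)*(j^2 - 2*j - 15) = j*(j - 5)*(j - 1)*(j + 3)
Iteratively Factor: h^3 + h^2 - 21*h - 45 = (h - 5)*(h^2 + 6*h + 9) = (h - 5)*(h + 3)*(h + 3)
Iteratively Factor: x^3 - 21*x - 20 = (x + 1)*(x^2 - x - 20) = (x + 1)*(x + 4)*(x - 5)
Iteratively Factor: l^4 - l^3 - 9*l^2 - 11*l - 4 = (l - 4)*(l^3 + 3*l^2 + 3*l + 1) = (l - 4)*(l + 1)*(l^2 + 2*l + 1) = (l - 4)*(l + 1)^2*(l + 1)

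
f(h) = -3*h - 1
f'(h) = -3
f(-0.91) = 1.73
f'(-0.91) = -3.00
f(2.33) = -7.99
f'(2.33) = -3.00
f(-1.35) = 3.05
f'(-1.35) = -3.00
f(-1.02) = 2.06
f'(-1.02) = -3.00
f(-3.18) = 8.54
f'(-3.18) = -3.00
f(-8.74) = 25.22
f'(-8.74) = -3.00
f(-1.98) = 4.94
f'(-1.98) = -3.00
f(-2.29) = 5.87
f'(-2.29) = -3.00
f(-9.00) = 26.00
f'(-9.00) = -3.00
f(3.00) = -10.00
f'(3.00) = -3.00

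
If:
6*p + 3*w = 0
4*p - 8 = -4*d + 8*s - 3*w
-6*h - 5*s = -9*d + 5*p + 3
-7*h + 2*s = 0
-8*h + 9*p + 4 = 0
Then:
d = -790/703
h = -274/703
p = -556/703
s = -959/703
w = 1112/703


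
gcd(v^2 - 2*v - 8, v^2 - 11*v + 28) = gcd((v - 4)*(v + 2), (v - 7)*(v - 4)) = v - 4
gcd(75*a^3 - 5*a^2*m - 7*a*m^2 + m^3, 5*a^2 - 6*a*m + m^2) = 5*a - m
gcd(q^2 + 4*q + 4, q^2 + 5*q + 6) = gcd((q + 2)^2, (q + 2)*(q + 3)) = q + 2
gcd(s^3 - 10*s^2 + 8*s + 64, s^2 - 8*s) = s - 8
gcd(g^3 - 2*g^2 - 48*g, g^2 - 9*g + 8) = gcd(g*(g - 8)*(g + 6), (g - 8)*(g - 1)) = g - 8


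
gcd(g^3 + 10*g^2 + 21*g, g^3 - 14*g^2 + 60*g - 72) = 1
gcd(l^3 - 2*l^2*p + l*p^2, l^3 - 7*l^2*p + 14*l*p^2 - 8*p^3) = -l + p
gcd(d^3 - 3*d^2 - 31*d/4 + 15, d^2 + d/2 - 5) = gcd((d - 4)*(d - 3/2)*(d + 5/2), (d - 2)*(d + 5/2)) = d + 5/2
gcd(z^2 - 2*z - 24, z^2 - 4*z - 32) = z + 4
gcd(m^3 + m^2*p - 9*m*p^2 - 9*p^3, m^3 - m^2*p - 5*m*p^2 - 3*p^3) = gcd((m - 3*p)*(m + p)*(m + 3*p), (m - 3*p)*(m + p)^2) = -m^2 + 2*m*p + 3*p^2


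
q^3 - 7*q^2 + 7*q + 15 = (q - 5)*(q - 3)*(q + 1)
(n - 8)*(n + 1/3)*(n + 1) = n^3 - 20*n^2/3 - 31*n/3 - 8/3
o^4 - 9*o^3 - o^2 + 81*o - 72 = (o - 8)*(o - 3)*(o - 1)*(o + 3)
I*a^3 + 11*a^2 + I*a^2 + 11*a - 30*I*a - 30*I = (a - 6*I)*(a - 5*I)*(I*a + I)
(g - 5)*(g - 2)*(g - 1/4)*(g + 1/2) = g^4 - 27*g^3/4 + 65*g^2/8 + 27*g/8 - 5/4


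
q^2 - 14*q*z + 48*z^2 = (q - 8*z)*(q - 6*z)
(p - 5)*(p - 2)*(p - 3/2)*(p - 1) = p^4 - 19*p^3/2 + 29*p^2 - 71*p/2 + 15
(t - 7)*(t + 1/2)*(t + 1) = t^3 - 11*t^2/2 - 10*t - 7/2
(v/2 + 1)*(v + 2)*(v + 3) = v^3/2 + 7*v^2/2 + 8*v + 6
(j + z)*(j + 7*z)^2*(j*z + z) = j^4*z + 15*j^3*z^2 + j^3*z + 63*j^2*z^3 + 15*j^2*z^2 + 49*j*z^4 + 63*j*z^3 + 49*z^4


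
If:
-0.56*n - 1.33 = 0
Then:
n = -2.38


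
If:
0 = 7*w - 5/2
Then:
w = 5/14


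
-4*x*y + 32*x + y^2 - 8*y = (-4*x + y)*(y - 8)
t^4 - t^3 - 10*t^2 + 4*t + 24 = (t - 3)*(t - 2)*(t + 2)^2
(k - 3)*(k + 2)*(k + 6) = k^3 + 5*k^2 - 12*k - 36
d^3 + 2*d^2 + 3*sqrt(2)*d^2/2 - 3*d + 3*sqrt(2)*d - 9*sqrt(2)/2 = (d - 1)*(d + 3)*(d + 3*sqrt(2)/2)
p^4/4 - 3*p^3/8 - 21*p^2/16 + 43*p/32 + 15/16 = (p/4 + 1/2)*(p - 5/2)*(p - 3/2)*(p + 1/2)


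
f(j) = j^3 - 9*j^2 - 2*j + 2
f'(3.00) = -29.00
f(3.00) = -58.00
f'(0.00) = -2.00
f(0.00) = 2.00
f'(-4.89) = 157.76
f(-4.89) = -320.36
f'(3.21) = -28.87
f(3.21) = -64.08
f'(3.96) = -26.24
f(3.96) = -84.96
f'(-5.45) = 185.21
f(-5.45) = -416.30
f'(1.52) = -22.43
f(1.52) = -18.32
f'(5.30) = -13.13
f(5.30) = -112.53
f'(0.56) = -11.14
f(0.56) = -1.77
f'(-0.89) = 16.40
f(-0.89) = -4.05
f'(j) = 3*j^2 - 18*j - 2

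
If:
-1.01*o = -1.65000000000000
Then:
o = 1.63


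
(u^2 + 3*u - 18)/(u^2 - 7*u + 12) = (u + 6)/(u - 4)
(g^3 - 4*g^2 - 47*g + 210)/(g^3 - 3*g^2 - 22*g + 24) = (g^2 + 2*g - 35)/(g^2 + 3*g - 4)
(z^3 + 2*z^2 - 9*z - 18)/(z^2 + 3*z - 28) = (z^3 + 2*z^2 - 9*z - 18)/(z^2 + 3*z - 28)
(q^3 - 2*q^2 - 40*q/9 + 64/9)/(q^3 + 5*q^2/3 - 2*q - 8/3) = (q - 8/3)/(q + 1)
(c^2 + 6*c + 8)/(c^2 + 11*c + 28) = (c + 2)/(c + 7)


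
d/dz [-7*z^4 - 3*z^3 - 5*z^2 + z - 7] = -28*z^3 - 9*z^2 - 10*z + 1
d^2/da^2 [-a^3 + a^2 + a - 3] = 2 - 6*a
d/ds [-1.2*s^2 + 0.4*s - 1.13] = 0.4 - 2.4*s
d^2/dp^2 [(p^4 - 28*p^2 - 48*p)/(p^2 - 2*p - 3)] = 2*(p^6 - 6*p^5 + 3*p^4 - 56*p^3 - 198*p^2 - 432*p + 36)/(p^6 - 6*p^5 + 3*p^4 + 28*p^3 - 9*p^2 - 54*p - 27)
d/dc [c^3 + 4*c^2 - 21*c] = 3*c^2 + 8*c - 21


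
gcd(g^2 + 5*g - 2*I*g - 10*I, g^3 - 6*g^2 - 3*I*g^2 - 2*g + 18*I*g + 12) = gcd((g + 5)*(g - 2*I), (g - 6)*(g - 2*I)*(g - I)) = g - 2*I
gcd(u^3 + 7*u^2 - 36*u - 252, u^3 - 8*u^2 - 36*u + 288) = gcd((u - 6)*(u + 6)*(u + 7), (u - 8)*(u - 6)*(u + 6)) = u^2 - 36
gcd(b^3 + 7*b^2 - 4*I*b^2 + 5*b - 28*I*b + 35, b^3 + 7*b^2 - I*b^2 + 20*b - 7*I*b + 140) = b^2 + b*(7 - 5*I) - 35*I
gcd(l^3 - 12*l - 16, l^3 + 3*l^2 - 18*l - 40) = l^2 - 2*l - 8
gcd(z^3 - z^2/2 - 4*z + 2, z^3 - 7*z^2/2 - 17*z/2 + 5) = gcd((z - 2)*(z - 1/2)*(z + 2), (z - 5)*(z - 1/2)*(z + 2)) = z^2 + 3*z/2 - 1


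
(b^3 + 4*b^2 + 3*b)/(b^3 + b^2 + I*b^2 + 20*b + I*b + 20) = b*(b + 3)/(b^2 + I*b + 20)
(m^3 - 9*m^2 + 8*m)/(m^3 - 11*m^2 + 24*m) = (m - 1)/(m - 3)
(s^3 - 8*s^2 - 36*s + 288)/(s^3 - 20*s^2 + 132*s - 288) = (s + 6)/(s - 6)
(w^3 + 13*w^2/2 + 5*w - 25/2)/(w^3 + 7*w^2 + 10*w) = (2*w^2 + 3*w - 5)/(2*w*(w + 2))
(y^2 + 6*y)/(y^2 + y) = (y + 6)/(y + 1)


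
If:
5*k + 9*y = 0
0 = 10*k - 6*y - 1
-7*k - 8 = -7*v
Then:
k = 3/40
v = 341/280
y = -1/24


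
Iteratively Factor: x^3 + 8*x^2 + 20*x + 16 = (x + 2)*(x^2 + 6*x + 8) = (x + 2)^2*(x + 4)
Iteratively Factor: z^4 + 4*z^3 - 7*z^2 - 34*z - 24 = (z + 1)*(z^3 + 3*z^2 - 10*z - 24) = (z + 1)*(z + 2)*(z^2 + z - 12) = (z + 1)*(z + 2)*(z + 4)*(z - 3)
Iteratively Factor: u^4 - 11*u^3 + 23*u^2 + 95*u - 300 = (u - 5)*(u^3 - 6*u^2 - 7*u + 60) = (u - 5)*(u + 3)*(u^2 - 9*u + 20) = (u - 5)^2*(u + 3)*(u - 4)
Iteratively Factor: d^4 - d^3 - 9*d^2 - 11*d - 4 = (d + 1)*(d^3 - 2*d^2 - 7*d - 4) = (d - 4)*(d + 1)*(d^2 + 2*d + 1) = (d - 4)*(d + 1)^2*(d + 1)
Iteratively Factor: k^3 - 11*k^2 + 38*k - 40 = (k - 5)*(k^2 - 6*k + 8) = (k - 5)*(k - 4)*(k - 2)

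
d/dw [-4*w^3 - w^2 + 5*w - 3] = -12*w^2 - 2*w + 5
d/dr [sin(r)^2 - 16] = sin(2*r)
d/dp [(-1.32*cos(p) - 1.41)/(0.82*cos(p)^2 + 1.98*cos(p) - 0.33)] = (1.0824*sin(p)^2 - 2.3124*cos(p) - 4.3098)*sin(p)/(0.82*cos(p)^2 + 1.98*cos(p) - 0.33)^2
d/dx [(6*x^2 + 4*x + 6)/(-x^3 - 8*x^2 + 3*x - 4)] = 2*(3*x^4 + 4*x^3 + 34*x^2 + 24*x - 17)/(x^6 + 16*x^5 + 58*x^4 - 40*x^3 + 73*x^2 - 24*x + 16)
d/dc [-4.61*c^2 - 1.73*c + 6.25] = -9.22*c - 1.73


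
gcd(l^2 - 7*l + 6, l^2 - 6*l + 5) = l - 1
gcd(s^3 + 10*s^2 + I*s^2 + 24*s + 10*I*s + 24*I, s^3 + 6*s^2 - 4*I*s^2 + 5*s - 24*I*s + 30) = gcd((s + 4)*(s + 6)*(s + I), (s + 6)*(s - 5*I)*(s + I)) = s^2 + s*(6 + I) + 6*I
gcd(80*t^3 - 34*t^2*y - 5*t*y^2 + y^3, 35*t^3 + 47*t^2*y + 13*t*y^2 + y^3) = 5*t + y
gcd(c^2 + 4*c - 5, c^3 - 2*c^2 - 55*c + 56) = c - 1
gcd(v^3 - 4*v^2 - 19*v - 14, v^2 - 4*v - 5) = v + 1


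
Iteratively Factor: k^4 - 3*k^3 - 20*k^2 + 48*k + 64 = (k - 4)*(k^3 + k^2 - 16*k - 16) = (k - 4)*(k + 1)*(k^2 - 16) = (k - 4)^2*(k + 1)*(k + 4)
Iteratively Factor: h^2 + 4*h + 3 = (h + 3)*(h + 1)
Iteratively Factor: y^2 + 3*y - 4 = (y + 4)*(y - 1)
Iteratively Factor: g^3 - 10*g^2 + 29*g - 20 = (g - 5)*(g^2 - 5*g + 4) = (g - 5)*(g - 1)*(g - 4)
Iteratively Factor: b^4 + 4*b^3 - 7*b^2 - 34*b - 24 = (b - 3)*(b^3 + 7*b^2 + 14*b + 8) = (b - 3)*(b + 1)*(b^2 + 6*b + 8) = (b - 3)*(b + 1)*(b + 4)*(b + 2)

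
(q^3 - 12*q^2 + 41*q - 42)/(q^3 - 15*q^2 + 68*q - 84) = (q - 3)/(q - 6)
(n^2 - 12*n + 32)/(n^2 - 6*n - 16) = (n - 4)/(n + 2)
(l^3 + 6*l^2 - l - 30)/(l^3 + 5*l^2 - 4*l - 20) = (l + 3)/(l + 2)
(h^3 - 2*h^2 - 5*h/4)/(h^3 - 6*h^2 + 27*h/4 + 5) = h/(h - 4)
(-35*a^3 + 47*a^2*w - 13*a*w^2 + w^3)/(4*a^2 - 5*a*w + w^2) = (35*a^2 - 12*a*w + w^2)/(-4*a + w)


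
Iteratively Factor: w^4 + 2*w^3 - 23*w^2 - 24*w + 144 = (w - 3)*(w^3 + 5*w^2 - 8*w - 48) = (w - 3)^2*(w^2 + 8*w + 16) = (w - 3)^2*(w + 4)*(w + 4)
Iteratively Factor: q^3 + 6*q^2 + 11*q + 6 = (q + 2)*(q^2 + 4*q + 3) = (q + 2)*(q + 3)*(q + 1)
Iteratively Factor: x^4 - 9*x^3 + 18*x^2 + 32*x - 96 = (x - 4)*(x^3 - 5*x^2 - 2*x + 24) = (x - 4)*(x - 3)*(x^2 - 2*x - 8) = (x - 4)^2*(x - 3)*(x + 2)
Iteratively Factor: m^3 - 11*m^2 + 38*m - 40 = (m - 2)*(m^2 - 9*m + 20) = (m - 4)*(m - 2)*(m - 5)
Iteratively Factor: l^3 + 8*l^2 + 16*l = (l + 4)*(l^2 + 4*l) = l*(l + 4)*(l + 4)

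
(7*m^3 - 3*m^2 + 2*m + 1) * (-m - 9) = -7*m^4 - 60*m^3 + 25*m^2 - 19*m - 9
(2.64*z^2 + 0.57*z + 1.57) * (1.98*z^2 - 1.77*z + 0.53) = 5.2272*z^4 - 3.5442*z^3 + 3.4989*z^2 - 2.4768*z + 0.8321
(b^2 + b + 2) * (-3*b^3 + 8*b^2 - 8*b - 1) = -3*b^5 + 5*b^4 - 6*b^3 + 7*b^2 - 17*b - 2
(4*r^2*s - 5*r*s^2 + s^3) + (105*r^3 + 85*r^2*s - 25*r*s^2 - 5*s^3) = 105*r^3 + 89*r^2*s - 30*r*s^2 - 4*s^3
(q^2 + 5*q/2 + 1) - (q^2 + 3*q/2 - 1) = q + 2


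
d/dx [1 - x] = -1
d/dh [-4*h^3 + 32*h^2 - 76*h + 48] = -12*h^2 + 64*h - 76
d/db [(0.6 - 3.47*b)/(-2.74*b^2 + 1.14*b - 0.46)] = (-9.5078*b^2 + 3.288*b + 0.9122)/(7.5076*b^4 - 6.2472*b^3 + 3.8204*b^2 - 1.0488*b + 0.2116)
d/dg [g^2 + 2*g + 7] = 2*g + 2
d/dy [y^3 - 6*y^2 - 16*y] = 3*y^2 - 12*y - 16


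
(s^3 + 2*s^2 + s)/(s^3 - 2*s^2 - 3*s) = (s + 1)/(s - 3)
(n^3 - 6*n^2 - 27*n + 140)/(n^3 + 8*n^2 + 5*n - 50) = (n^2 - 11*n + 28)/(n^2 + 3*n - 10)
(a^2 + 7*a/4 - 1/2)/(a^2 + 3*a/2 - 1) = (4*a - 1)/(2*(2*a - 1))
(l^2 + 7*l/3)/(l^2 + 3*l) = (l + 7/3)/(l + 3)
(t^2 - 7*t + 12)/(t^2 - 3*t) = (t - 4)/t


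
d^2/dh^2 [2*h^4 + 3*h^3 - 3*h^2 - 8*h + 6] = 24*h^2 + 18*h - 6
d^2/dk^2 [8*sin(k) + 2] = -8*sin(k)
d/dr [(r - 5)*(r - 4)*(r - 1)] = 3*r^2 - 20*r + 29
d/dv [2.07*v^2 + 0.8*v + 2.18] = 4.14*v + 0.8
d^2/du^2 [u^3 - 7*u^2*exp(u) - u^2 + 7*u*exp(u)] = -7*u^2*exp(u) - 21*u*exp(u) + 6*u - 2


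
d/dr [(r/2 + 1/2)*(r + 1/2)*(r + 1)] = (r + 1)*(3*r + 2)/2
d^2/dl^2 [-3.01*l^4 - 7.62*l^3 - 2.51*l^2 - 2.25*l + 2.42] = -36.12*l^2 - 45.72*l - 5.02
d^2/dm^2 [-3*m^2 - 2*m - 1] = -6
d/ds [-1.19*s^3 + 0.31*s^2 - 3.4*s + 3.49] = -3.57*s^2 + 0.62*s - 3.4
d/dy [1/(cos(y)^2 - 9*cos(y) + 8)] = (2*cos(y) - 9)*sin(y)/(cos(y)^2 - 9*cos(y) + 8)^2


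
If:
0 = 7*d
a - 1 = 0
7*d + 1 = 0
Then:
No Solution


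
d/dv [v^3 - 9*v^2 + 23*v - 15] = 3*v^2 - 18*v + 23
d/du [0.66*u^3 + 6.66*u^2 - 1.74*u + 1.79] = 1.98*u^2 + 13.32*u - 1.74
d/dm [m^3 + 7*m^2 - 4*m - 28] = 3*m^2 + 14*m - 4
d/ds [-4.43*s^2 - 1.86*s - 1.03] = -8.86*s - 1.86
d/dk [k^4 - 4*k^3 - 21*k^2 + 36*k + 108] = 4*k^3 - 12*k^2 - 42*k + 36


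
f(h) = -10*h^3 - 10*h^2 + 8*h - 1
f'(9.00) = -2602.00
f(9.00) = -8029.00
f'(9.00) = -2602.00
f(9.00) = -8029.00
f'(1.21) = -60.12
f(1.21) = -23.68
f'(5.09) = -871.04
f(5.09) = -1538.08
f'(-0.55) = 9.92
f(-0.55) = -6.76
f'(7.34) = -1755.07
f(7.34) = -4435.51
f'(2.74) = -272.03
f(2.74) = -259.86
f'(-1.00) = -2.00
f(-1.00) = -9.00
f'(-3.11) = -219.96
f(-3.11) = 178.20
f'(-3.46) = -281.95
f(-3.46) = 265.82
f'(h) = -30*h^2 - 20*h + 8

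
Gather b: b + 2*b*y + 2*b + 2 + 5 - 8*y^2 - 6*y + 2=b*(2*y + 3) - 8*y^2 - 6*y + 9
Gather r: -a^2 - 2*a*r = -a^2 - 2*a*r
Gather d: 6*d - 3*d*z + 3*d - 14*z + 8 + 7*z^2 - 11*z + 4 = d*(9 - 3*z) + 7*z^2 - 25*z + 12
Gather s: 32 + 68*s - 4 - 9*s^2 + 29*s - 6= -9*s^2 + 97*s + 22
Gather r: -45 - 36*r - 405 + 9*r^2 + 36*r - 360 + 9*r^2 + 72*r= 18*r^2 + 72*r - 810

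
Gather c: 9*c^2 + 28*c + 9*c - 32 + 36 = 9*c^2 + 37*c + 4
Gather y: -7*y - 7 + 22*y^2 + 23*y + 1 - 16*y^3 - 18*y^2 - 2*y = -16*y^3 + 4*y^2 + 14*y - 6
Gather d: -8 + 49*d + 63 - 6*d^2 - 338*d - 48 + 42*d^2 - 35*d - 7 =36*d^2 - 324*d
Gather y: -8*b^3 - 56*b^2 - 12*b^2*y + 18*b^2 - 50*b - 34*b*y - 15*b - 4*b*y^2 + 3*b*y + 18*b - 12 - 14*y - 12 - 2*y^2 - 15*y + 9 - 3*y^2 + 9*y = -8*b^3 - 38*b^2 - 47*b + y^2*(-4*b - 5) + y*(-12*b^2 - 31*b - 20) - 15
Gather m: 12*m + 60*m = 72*m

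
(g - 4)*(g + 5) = g^2 + g - 20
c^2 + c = c*(c + 1)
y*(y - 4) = y^2 - 4*y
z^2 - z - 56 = (z - 8)*(z + 7)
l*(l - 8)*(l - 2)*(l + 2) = l^4 - 8*l^3 - 4*l^2 + 32*l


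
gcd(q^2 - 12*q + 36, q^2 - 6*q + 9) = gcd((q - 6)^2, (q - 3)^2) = 1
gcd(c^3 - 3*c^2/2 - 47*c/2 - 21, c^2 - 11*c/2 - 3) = c - 6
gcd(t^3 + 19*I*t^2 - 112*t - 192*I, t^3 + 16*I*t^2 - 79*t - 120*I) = t^2 + 11*I*t - 24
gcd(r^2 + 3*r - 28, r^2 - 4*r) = r - 4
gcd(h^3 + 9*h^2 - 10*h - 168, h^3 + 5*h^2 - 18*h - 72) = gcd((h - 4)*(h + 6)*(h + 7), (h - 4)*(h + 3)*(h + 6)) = h^2 + 2*h - 24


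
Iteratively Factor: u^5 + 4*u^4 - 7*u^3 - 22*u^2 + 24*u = (u + 3)*(u^4 + u^3 - 10*u^2 + 8*u) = u*(u + 3)*(u^3 + u^2 - 10*u + 8) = u*(u + 3)*(u + 4)*(u^2 - 3*u + 2) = u*(u - 1)*(u + 3)*(u + 4)*(u - 2)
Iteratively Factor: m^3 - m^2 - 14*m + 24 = (m - 3)*(m^2 + 2*m - 8) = (m - 3)*(m - 2)*(m + 4)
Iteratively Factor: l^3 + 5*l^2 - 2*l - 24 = (l + 3)*(l^2 + 2*l - 8) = (l + 3)*(l + 4)*(l - 2)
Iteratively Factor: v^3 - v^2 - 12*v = (v + 3)*(v^2 - 4*v) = v*(v + 3)*(v - 4)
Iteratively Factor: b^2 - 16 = (b - 4)*(b + 4)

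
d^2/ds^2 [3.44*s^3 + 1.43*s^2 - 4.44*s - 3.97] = 20.64*s + 2.86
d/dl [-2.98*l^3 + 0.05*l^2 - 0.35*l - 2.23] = -8.94*l^2 + 0.1*l - 0.35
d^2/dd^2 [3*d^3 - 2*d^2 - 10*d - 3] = 18*d - 4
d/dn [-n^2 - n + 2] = -2*n - 1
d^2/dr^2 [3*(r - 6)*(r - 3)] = 6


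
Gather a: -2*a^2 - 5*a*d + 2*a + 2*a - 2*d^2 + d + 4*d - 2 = -2*a^2 + a*(4 - 5*d) - 2*d^2 + 5*d - 2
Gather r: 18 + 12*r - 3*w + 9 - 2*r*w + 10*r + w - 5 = r*(22 - 2*w) - 2*w + 22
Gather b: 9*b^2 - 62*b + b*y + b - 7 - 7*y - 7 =9*b^2 + b*(y - 61) - 7*y - 14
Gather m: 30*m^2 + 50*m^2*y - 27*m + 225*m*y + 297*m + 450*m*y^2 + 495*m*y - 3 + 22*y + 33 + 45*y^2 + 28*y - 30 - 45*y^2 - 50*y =m^2*(50*y + 30) + m*(450*y^2 + 720*y + 270)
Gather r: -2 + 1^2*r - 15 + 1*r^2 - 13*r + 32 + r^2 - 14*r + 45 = 2*r^2 - 26*r + 60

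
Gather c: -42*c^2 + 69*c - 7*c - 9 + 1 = -42*c^2 + 62*c - 8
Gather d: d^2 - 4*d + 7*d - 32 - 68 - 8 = d^2 + 3*d - 108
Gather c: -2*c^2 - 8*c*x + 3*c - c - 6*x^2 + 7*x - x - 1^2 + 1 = -2*c^2 + c*(2 - 8*x) - 6*x^2 + 6*x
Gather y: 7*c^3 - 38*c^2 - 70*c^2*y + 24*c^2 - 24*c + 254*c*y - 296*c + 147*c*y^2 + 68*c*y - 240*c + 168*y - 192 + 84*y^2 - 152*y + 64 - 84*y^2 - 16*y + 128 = 7*c^3 - 14*c^2 + 147*c*y^2 - 560*c + y*(-70*c^2 + 322*c)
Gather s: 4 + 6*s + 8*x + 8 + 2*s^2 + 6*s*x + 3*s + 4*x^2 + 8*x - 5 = 2*s^2 + s*(6*x + 9) + 4*x^2 + 16*x + 7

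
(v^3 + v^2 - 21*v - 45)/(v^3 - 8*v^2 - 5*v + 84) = (v^2 - 2*v - 15)/(v^2 - 11*v + 28)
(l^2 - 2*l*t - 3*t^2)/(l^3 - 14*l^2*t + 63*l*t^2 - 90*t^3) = (l + t)/(l^2 - 11*l*t + 30*t^2)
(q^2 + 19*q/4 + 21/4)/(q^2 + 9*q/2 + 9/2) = (4*q + 7)/(2*(2*q + 3))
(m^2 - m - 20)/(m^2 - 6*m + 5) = (m + 4)/(m - 1)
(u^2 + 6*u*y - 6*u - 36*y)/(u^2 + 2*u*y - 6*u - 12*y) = (u + 6*y)/(u + 2*y)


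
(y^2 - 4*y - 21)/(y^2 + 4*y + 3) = (y - 7)/(y + 1)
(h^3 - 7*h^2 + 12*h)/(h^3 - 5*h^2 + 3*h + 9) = h*(h - 4)/(h^2 - 2*h - 3)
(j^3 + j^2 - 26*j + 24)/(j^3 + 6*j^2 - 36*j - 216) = (j^2 - 5*j + 4)/(j^2 - 36)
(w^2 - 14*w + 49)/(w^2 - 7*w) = (w - 7)/w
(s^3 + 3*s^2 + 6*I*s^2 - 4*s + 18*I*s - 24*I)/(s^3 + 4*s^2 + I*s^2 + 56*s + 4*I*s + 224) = (s^2 + s*(-1 + 6*I) - 6*I)/(s^2 + I*s + 56)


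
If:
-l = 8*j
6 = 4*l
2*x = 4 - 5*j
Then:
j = -3/16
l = 3/2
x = 79/32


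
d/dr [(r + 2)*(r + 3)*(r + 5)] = 3*r^2 + 20*r + 31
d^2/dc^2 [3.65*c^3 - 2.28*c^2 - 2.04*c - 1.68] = 21.9*c - 4.56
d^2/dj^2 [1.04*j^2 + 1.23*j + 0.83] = 2.08000000000000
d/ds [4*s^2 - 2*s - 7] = 8*s - 2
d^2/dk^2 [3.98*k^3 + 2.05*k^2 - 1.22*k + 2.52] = 23.88*k + 4.1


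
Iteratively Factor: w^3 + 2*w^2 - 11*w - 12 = (w + 4)*(w^2 - 2*w - 3) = (w - 3)*(w + 4)*(w + 1)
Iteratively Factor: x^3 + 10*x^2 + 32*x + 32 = (x + 4)*(x^2 + 6*x + 8) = (x + 4)^2*(x + 2)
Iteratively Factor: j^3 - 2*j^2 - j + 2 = (j + 1)*(j^2 - 3*j + 2) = (j - 1)*(j + 1)*(j - 2)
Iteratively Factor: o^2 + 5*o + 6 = (o + 2)*(o + 3)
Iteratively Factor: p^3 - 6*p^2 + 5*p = (p)*(p^2 - 6*p + 5) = p*(p - 5)*(p - 1)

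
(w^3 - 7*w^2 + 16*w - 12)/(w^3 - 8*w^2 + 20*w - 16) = (w - 3)/(w - 4)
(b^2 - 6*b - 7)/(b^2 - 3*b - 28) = (b + 1)/(b + 4)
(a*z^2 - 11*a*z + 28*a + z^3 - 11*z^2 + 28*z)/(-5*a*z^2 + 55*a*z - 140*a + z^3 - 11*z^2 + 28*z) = (a + z)/(-5*a + z)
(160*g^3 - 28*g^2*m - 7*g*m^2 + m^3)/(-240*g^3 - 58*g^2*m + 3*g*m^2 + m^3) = (-4*g + m)/(6*g + m)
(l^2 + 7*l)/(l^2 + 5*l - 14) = l/(l - 2)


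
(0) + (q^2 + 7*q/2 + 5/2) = q^2 + 7*q/2 + 5/2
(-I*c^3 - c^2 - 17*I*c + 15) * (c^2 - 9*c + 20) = -I*c^5 - c^4 + 9*I*c^4 + 9*c^3 - 37*I*c^3 - 5*c^2 + 153*I*c^2 - 135*c - 340*I*c + 300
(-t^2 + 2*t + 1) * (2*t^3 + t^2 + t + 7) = -2*t^5 + 3*t^4 + 3*t^3 - 4*t^2 + 15*t + 7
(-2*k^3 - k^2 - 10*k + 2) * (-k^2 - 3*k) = 2*k^5 + 7*k^4 + 13*k^3 + 28*k^2 - 6*k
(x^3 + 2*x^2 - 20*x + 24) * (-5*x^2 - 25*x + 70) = -5*x^5 - 35*x^4 + 120*x^3 + 520*x^2 - 2000*x + 1680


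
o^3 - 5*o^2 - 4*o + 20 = (o - 5)*(o - 2)*(o + 2)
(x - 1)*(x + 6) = x^2 + 5*x - 6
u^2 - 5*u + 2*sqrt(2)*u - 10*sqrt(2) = (u - 5)*(u + 2*sqrt(2))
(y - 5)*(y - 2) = y^2 - 7*y + 10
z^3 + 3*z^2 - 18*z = z*(z - 3)*(z + 6)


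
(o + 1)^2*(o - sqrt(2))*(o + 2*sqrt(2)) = o^4 + sqrt(2)*o^3 + 2*o^3 - 3*o^2 + 2*sqrt(2)*o^2 - 8*o + sqrt(2)*o - 4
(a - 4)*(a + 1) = a^2 - 3*a - 4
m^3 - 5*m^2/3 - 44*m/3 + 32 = (m - 3)*(m - 8/3)*(m + 4)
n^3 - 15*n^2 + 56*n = n*(n - 8)*(n - 7)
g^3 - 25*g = g*(g - 5)*(g + 5)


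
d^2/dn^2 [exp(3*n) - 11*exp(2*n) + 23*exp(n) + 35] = (9*exp(2*n) - 44*exp(n) + 23)*exp(n)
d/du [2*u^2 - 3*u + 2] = 4*u - 3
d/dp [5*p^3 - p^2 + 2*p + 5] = 15*p^2 - 2*p + 2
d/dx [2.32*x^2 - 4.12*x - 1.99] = 4.64*x - 4.12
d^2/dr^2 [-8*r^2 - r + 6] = -16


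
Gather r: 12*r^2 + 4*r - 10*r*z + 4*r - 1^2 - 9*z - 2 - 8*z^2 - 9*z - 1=12*r^2 + r*(8 - 10*z) - 8*z^2 - 18*z - 4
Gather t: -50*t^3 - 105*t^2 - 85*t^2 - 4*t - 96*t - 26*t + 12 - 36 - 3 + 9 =-50*t^3 - 190*t^2 - 126*t - 18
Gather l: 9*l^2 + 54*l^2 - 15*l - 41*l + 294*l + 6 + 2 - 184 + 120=63*l^2 + 238*l - 56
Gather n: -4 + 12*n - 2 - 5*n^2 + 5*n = -5*n^2 + 17*n - 6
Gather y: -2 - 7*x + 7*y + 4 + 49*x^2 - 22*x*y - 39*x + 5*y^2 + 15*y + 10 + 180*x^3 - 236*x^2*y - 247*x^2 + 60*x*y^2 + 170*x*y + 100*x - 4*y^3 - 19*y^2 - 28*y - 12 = 180*x^3 - 198*x^2 + 54*x - 4*y^3 + y^2*(60*x - 14) + y*(-236*x^2 + 148*x - 6)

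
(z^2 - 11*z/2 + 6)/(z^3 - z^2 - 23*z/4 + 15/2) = 2*(z - 4)/(2*z^2 + z - 10)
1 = 1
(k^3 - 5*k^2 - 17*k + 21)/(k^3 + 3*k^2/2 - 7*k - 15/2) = 2*(k^2 - 8*k + 7)/(2*k^2 - 3*k - 5)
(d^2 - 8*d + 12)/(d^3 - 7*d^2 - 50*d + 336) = (d - 2)/(d^2 - d - 56)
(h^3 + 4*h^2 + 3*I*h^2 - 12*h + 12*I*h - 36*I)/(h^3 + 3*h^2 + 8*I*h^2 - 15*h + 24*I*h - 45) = (h^2 + 4*h - 12)/(h^2 + h*(3 + 5*I) + 15*I)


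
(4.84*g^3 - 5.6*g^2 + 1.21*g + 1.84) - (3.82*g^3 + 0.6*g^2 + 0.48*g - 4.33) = 1.02*g^3 - 6.2*g^2 + 0.73*g + 6.17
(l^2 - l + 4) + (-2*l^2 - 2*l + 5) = -l^2 - 3*l + 9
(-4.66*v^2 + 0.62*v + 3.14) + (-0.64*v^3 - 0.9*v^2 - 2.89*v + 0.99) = -0.64*v^3 - 5.56*v^2 - 2.27*v + 4.13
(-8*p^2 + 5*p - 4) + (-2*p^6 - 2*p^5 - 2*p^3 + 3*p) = -2*p^6 - 2*p^5 - 2*p^3 - 8*p^2 + 8*p - 4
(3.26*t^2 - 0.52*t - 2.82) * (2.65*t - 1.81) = 8.639*t^3 - 7.2786*t^2 - 6.5318*t + 5.1042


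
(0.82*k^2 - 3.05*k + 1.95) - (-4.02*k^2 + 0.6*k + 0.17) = 4.84*k^2 - 3.65*k + 1.78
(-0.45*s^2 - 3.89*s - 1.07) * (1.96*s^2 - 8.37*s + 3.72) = -0.882*s^4 - 3.8579*s^3 + 28.7881*s^2 - 5.5149*s - 3.9804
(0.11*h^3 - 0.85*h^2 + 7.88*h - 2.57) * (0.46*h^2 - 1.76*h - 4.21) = 0.0506*h^5 - 0.5846*h^4 + 4.6577*h^3 - 11.4725*h^2 - 28.6516*h + 10.8197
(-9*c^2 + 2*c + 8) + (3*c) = -9*c^2 + 5*c + 8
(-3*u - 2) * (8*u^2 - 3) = -24*u^3 - 16*u^2 + 9*u + 6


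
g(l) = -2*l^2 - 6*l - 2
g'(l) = -4*l - 6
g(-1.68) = 2.44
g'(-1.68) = 0.72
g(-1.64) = 2.46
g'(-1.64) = 0.56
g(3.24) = -42.44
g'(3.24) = -18.96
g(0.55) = -5.90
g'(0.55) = -8.20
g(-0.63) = 0.99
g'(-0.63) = -3.48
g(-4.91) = -20.76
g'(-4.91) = 13.64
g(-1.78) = 2.34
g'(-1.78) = 1.12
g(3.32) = -43.96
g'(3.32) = -19.28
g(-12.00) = -218.00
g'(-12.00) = 42.00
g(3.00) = -38.00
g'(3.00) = -18.00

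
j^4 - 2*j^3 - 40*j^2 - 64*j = j*(j - 8)*(j + 2)*(j + 4)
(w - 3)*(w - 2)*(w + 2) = w^3 - 3*w^2 - 4*w + 12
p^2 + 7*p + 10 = (p + 2)*(p + 5)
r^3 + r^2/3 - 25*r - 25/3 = (r - 5)*(r + 1/3)*(r + 5)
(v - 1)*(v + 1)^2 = v^3 + v^2 - v - 1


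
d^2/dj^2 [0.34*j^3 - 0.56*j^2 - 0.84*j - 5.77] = 2.04*j - 1.12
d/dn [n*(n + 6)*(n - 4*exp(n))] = -4*n^2*exp(n) + 3*n^2 - 32*n*exp(n) + 12*n - 24*exp(n)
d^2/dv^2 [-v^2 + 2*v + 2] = -2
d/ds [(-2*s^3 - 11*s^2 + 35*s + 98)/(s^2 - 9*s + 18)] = 2*(-s^4 + 18*s^3 - 22*s^2 - 296*s + 756)/(s^4 - 18*s^3 + 117*s^2 - 324*s + 324)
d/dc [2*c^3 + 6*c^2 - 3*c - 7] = 6*c^2 + 12*c - 3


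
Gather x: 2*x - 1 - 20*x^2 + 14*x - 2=-20*x^2 + 16*x - 3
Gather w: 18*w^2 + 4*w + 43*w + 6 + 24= 18*w^2 + 47*w + 30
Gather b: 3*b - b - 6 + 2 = 2*b - 4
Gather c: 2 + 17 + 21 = 40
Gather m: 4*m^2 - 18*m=4*m^2 - 18*m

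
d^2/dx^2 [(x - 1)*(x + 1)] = 2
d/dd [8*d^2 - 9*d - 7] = 16*d - 9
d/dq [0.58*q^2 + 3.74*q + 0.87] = 1.16*q + 3.74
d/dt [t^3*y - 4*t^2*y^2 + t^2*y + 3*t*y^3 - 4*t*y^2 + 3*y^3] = y*(3*t^2 - 8*t*y + 2*t + 3*y^2 - 4*y)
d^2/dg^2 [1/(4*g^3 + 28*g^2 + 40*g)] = (-g*(3*g + 7)*(g^2 + 7*g + 10) + (3*g^2 + 14*g + 10)^2)/(2*g^3*(g^2 + 7*g + 10)^3)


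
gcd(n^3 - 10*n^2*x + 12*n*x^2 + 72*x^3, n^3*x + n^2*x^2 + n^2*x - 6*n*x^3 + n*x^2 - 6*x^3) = 1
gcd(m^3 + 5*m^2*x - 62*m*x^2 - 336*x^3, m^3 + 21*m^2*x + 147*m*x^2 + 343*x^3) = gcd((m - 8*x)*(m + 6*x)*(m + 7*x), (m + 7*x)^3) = m + 7*x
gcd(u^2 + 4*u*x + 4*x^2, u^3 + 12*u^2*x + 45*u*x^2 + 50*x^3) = u + 2*x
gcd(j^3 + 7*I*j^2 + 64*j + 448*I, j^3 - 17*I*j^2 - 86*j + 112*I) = j - 8*I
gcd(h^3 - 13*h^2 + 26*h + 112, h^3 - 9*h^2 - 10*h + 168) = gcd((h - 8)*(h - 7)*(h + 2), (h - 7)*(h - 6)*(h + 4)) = h - 7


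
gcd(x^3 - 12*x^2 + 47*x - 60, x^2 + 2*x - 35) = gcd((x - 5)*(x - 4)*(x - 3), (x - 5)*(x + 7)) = x - 5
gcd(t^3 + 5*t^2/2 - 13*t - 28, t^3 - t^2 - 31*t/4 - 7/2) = t^2 - 3*t/2 - 7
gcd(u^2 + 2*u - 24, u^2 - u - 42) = u + 6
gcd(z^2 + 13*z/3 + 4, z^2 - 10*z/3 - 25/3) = 1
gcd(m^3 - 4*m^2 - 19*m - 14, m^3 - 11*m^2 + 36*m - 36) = 1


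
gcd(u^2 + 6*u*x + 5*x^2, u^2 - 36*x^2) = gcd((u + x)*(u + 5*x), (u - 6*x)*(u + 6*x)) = 1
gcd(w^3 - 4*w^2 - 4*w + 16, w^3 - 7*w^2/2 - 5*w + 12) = w^2 - 2*w - 8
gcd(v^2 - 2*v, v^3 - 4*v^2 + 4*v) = v^2 - 2*v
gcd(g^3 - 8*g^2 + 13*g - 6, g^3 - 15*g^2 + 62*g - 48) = g^2 - 7*g + 6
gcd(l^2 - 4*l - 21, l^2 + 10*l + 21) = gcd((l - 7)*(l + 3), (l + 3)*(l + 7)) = l + 3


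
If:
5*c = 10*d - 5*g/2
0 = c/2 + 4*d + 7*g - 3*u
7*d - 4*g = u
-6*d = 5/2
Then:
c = -59/90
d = -5/12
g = -16/45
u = -269/180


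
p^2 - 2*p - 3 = (p - 3)*(p + 1)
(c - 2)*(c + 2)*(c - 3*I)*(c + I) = c^4 - 2*I*c^3 - c^2 + 8*I*c - 12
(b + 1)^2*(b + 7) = b^3 + 9*b^2 + 15*b + 7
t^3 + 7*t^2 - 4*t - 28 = (t - 2)*(t + 2)*(t + 7)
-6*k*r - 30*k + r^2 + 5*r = (-6*k + r)*(r + 5)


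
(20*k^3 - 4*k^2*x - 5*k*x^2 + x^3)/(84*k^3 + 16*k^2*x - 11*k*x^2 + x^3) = (10*k^2 - 7*k*x + x^2)/(42*k^2 - 13*k*x + x^2)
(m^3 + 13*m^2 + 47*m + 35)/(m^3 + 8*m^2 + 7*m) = (m + 5)/m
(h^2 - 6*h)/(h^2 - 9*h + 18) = h/(h - 3)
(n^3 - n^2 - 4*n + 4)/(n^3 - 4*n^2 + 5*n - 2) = (n + 2)/(n - 1)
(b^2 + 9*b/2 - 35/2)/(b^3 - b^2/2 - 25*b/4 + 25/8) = 4*(b + 7)/(4*b^2 + 8*b - 5)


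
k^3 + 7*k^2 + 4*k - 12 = (k - 1)*(k + 2)*(k + 6)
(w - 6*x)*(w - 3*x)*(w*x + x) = w^3*x - 9*w^2*x^2 + w^2*x + 18*w*x^3 - 9*w*x^2 + 18*x^3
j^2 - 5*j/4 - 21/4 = (j - 3)*(j + 7/4)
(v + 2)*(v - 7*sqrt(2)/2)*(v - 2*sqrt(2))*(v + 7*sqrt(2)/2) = v^4 - 2*sqrt(2)*v^3 + 2*v^3 - 49*v^2/2 - 4*sqrt(2)*v^2 - 49*v + 49*sqrt(2)*v + 98*sqrt(2)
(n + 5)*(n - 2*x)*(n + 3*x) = n^3 + n^2*x + 5*n^2 - 6*n*x^2 + 5*n*x - 30*x^2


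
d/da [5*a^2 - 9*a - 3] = 10*a - 9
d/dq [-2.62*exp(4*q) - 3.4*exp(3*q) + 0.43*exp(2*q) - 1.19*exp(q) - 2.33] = (-10.48*exp(3*q) - 10.2*exp(2*q) + 0.86*exp(q) - 1.19)*exp(q)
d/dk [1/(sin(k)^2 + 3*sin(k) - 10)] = -(2*sin(k) + 3)*cos(k)/(sin(k)^2 + 3*sin(k) - 10)^2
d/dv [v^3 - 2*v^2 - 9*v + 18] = 3*v^2 - 4*v - 9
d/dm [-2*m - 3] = -2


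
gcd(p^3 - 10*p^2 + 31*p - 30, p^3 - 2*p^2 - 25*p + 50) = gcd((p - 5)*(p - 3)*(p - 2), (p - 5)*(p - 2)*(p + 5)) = p^2 - 7*p + 10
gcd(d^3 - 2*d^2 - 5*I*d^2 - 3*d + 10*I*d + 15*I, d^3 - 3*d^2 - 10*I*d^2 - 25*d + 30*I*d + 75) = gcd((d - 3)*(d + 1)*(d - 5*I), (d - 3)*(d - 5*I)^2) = d^2 + d*(-3 - 5*I) + 15*I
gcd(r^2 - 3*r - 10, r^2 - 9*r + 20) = r - 5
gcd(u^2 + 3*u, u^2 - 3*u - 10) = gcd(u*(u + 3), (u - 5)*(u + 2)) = 1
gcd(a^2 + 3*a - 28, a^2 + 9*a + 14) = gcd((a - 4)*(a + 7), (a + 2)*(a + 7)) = a + 7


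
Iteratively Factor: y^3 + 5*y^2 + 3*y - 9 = (y + 3)*(y^2 + 2*y - 3) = (y + 3)^2*(y - 1)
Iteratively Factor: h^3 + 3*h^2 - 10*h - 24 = (h - 3)*(h^2 + 6*h + 8) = (h - 3)*(h + 4)*(h + 2)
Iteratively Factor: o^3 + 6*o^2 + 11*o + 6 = (o + 3)*(o^2 + 3*o + 2) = (o + 1)*(o + 3)*(o + 2)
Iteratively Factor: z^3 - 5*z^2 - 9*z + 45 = (z - 3)*(z^2 - 2*z - 15) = (z - 3)*(z + 3)*(z - 5)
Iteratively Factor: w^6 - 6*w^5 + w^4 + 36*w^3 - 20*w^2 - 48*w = (w + 1)*(w^5 - 7*w^4 + 8*w^3 + 28*w^2 - 48*w) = (w - 4)*(w + 1)*(w^4 - 3*w^3 - 4*w^2 + 12*w) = (w - 4)*(w - 2)*(w + 1)*(w^3 - w^2 - 6*w) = w*(w - 4)*(w - 2)*(w + 1)*(w^2 - w - 6) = w*(w - 4)*(w - 2)*(w + 1)*(w + 2)*(w - 3)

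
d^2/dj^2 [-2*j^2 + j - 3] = -4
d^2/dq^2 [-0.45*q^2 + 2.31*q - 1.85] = -0.900000000000000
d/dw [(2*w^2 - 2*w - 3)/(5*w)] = 2/5 + 3/(5*w^2)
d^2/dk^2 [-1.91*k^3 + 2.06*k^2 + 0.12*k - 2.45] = 4.12 - 11.46*k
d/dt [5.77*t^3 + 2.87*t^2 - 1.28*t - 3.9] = 17.31*t^2 + 5.74*t - 1.28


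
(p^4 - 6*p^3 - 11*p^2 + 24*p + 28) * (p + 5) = p^5 - p^4 - 41*p^3 - 31*p^2 + 148*p + 140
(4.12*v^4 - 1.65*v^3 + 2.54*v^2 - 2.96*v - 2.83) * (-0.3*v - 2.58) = -1.236*v^5 - 10.1346*v^4 + 3.495*v^3 - 5.6652*v^2 + 8.4858*v + 7.3014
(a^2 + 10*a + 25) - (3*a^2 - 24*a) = -2*a^2 + 34*a + 25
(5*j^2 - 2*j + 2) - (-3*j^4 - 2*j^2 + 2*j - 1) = 3*j^4 + 7*j^2 - 4*j + 3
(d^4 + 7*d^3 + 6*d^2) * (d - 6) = d^5 + d^4 - 36*d^3 - 36*d^2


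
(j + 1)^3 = j^3 + 3*j^2 + 3*j + 1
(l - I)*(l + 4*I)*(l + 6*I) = l^3 + 9*I*l^2 - 14*l + 24*I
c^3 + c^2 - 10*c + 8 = (c - 2)*(c - 1)*(c + 4)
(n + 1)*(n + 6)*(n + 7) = n^3 + 14*n^2 + 55*n + 42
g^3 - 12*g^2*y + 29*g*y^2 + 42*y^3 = (g - 7*y)*(g - 6*y)*(g + y)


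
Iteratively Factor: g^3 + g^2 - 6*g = (g)*(g^2 + g - 6) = g*(g + 3)*(g - 2)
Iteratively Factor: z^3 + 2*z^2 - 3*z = (z + 3)*(z^2 - z) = z*(z + 3)*(z - 1)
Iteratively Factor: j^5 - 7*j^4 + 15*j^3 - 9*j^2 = (j - 3)*(j^4 - 4*j^3 + 3*j^2) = j*(j - 3)*(j^3 - 4*j^2 + 3*j) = j*(j - 3)^2*(j^2 - j) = j^2*(j - 3)^2*(j - 1)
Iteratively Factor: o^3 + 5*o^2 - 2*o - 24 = (o + 4)*(o^2 + o - 6) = (o - 2)*(o + 4)*(o + 3)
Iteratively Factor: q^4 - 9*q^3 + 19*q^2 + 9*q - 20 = (q + 1)*(q^3 - 10*q^2 + 29*q - 20) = (q - 4)*(q + 1)*(q^2 - 6*q + 5) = (q - 4)*(q - 1)*(q + 1)*(q - 5)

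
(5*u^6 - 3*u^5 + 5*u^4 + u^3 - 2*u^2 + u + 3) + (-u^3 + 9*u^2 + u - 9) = 5*u^6 - 3*u^5 + 5*u^4 + 7*u^2 + 2*u - 6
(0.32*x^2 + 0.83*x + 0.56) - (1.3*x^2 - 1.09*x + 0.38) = -0.98*x^2 + 1.92*x + 0.18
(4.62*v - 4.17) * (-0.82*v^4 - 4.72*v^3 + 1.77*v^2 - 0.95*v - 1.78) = -3.7884*v^5 - 18.387*v^4 + 27.8598*v^3 - 11.7699*v^2 - 4.2621*v + 7.4226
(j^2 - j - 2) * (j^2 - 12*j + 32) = j^4 - 13*j^3 + 42*j^2 - 8*j - 64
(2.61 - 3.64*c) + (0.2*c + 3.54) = 6.15 - 3.44*c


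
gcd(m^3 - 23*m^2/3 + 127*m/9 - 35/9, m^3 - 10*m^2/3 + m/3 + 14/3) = m - 7/3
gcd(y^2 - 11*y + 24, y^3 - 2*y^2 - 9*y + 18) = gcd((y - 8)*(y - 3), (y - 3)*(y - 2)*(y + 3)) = y - 3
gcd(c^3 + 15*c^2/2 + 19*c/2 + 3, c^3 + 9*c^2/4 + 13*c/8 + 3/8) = c^2 + 3*c/2 + 1/2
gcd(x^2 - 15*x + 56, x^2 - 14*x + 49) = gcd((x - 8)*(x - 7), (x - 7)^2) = x - 7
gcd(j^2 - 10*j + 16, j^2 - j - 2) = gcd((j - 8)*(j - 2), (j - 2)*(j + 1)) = j - 2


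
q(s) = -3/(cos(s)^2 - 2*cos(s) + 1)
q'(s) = -3*(2*sin(s)*cos(s) - 2*sin(s))/(cos(s)^2 - 2*cos(s) + 1)^2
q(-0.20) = -7550.18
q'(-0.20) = -150500.00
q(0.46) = -277.65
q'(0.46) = 2371.60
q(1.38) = -4.57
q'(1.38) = 11.07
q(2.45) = -0.96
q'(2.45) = 0.69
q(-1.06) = -11.48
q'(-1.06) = -39.20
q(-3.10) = -0.75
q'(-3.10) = -0.03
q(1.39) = -4.46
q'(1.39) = 10.70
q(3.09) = -0.75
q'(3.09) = 0.04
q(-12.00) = -123.04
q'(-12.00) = 845.64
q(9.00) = -0.82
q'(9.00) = 0.35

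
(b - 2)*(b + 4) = b^2 + 2*b - 8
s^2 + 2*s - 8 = (s - 2)*(s + 4)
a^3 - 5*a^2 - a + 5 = (a - 5)*(a - 1)*(a + 1)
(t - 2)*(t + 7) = t^2 + 5*t - 14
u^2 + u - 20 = (u - 4)*(u + 5)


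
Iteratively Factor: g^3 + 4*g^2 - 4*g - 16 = (g + 2)*(g^2 + 2*g - 8) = (g - 2)*(g + 2)*(g + 4)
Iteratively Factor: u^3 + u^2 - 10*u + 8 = (u + 4)*(u^2 - 3*u + 2) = (u - 2)*(u + 4)*(u - 1)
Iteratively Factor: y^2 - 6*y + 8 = (y - 4)*(y - 2)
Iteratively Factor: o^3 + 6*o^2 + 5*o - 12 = (o + 4)*(o^2 + 2*o - 3) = (o - 1)*(o + 4)*(o + 3)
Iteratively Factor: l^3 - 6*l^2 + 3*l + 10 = (l + 1)*(l^2 - 7*l + 10) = (l - 2)*(l + 1)*(l - 5)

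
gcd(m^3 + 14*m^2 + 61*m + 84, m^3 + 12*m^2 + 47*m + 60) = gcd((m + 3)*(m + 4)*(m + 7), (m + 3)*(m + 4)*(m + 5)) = m^2 + 7*m + 12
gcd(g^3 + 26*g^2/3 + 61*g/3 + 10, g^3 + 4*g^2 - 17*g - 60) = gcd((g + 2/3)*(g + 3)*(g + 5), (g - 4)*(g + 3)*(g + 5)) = g^2 + 8*g + 15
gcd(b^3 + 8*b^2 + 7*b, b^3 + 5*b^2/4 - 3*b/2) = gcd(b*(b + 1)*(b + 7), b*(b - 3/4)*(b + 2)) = b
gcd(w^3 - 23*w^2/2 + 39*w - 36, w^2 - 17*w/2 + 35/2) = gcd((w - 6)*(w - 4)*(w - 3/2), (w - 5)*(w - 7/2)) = 1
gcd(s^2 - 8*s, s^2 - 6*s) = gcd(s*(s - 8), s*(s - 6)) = s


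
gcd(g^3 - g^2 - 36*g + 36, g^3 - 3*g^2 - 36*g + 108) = g^2 - 36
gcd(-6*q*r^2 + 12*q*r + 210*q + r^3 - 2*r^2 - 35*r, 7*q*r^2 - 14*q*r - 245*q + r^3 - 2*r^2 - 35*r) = r^2 - 2*r - 35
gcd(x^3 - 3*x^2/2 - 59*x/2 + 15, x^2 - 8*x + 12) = x - 6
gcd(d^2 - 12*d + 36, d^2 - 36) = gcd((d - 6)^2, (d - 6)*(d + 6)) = d - 6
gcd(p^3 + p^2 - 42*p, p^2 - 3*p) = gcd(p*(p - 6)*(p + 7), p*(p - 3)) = p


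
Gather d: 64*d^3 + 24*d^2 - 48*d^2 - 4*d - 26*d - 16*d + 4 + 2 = 64*d^3 - 24*d^2 - 46*d + 6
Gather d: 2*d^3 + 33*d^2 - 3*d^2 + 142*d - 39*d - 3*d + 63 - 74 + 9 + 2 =2*d^3 + 30*d^2 + 100*d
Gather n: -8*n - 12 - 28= -8*n - 40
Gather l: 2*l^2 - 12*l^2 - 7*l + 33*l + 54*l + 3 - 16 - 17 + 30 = -10*l^2 + 80*l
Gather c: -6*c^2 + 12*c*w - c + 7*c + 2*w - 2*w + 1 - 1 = -6*c^2 + c*(12*w + 6)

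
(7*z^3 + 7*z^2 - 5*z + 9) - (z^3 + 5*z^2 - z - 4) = 6*z^3 + 2*z^2 - 4*z + 13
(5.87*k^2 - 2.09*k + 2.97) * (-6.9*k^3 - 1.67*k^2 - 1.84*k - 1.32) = -40.503*k^5 + 4.6181*k^4 - 27.8035*k^3 - 8.8627*k^2 - 2.706*k - 3.9204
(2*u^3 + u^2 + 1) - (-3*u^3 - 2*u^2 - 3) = 5*u^3 + 3*u^2 + 4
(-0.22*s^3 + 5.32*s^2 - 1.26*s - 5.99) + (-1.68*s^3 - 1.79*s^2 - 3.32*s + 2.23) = -1.9*s^3 + 3.53*s^2 - 4.58*s - 3.76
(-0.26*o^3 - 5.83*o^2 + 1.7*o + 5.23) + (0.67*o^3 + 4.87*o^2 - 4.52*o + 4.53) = 0.41*o^3 - 0.96*o^2 - 2.82*o + 9.76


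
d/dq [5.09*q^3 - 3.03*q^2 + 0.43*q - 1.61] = 15.27*q^2 - 6.06*q + 0.43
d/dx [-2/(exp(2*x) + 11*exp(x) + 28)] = (4*exp(x) + 22)*exp(x)/(exp(2*x) + 11*exp(x) + 28)^2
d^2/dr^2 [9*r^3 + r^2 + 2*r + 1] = 54*r + 2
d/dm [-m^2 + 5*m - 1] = 5 - 2*m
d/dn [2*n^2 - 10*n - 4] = 4*n - 10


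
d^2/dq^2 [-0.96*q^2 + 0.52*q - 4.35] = -1.92000000000000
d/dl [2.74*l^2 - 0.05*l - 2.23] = 5.48*l - 0.05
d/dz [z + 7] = 1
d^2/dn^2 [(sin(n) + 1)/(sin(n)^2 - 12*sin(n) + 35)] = (-sin(n)^5 - 16*sin(n)^4 + 248*sin(n)^3 - 418*sin(n)^2 - 1927*sin(n) + 1058)/(sin(n)^2 - 12*sin(n) + 35)^3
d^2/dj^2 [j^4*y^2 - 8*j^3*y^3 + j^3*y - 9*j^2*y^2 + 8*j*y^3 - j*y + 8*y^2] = 6*y*(2*j^2*y - 8*j*y^2 + j - 3*y)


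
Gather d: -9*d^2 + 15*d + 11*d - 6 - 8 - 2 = -9*d^2 + 26*d - 16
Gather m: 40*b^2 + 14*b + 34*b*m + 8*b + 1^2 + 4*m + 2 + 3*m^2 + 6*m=40*b^2 + 22*b + 3*m^2 + m*(34*b + 10) + 3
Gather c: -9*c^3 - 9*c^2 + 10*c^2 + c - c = -9*c^3 + c^2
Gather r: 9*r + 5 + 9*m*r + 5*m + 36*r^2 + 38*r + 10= 5*m + 36*r^2 + r*(9*m + 47) + 15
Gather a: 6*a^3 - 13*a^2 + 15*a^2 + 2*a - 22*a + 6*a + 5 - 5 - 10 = 6*a^3 + 2*a^2 - 14*a - 10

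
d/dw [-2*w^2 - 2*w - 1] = -4*w - 2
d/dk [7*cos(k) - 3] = -7*sin(k)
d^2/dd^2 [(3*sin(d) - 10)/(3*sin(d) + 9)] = 19*(sin(d)^2 - 3*sin(d) - 2)/(3*(sin(d) + 3)^3)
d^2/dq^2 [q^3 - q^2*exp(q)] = -q^2*exp(q) - 4*q*exp(q) + 6*q - 2*exp(q)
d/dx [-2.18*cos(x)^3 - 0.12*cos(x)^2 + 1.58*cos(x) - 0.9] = (6.54*cos(x)^2 + 0.24*cos(x) - 1.58)*sin(x)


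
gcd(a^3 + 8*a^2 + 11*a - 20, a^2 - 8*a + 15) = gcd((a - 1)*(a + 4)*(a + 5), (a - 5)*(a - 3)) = 1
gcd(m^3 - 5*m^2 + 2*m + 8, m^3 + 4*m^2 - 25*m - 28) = m^2 - 3*m - 4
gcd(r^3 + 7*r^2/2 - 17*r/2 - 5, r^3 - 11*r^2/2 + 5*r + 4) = r^2 - 3*r/2 - 1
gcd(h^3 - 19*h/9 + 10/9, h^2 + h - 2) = h - 1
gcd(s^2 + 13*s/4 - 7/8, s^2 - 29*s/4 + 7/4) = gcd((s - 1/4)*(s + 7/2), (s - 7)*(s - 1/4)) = s - 1/4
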